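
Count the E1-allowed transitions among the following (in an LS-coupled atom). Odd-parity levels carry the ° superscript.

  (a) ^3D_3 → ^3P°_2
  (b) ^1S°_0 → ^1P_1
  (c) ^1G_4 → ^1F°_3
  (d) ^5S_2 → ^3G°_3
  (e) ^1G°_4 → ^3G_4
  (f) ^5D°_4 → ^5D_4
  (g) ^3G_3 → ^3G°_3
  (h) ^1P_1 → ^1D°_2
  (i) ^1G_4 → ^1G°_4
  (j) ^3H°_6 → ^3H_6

(a) allowed
(b) allowed
(c) allowed
(d) forbidden (ΔS, ΔL fail)
(e) forbidden (ΔS fails)
(f) allowed
(g) allowed
(h) allowed
(i) allowed
(j) allowed
Total allowed: 8 of 10.

8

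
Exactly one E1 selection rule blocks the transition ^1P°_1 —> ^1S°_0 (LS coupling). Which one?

Initial level: S=0, L=1, J=1, parity odd. Final level: S=0, L=0, J=0, parity odd.
Parity must change: odd → odd — fails.
ΔS = 0: S: 0 → 0 — passes.
ΔL = 0, ±1 (not L=0↔0): L: 1 → 0, ΔL = -1 — passes.
ΔJ = 0, ±1 (not J=0↔0): J: 1 → 0, ΔJ = -1 — passes.

parity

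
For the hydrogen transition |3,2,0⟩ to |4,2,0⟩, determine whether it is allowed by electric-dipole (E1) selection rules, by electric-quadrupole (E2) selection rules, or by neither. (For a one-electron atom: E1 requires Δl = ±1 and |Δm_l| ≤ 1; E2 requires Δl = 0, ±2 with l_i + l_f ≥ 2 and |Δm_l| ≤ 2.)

E2

Δl = 2 − 2 = +0; l_i + l_f = 4.
Δm_l = +0.
E1 (Δl = ±1, |Δm_l| ≤ 1): not satisfied.
E2 (Δl = 0,±2, l_i+l_f ≥ 2, |Δm_l| ≤ 2): satisfied.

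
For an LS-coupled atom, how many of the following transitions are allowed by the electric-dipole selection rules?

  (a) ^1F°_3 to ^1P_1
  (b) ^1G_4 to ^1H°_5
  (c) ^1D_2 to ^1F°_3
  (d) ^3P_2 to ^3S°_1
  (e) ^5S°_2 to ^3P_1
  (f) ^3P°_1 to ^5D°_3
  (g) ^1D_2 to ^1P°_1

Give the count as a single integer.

(a) forbidden (ΔL, ΔJ fail)
(b) allowed
(c) allowed
(d) allowed
(e) forbidden (ΔS fails)
(f) forbidden (parity, ΔS, ΔJ fail)
(g) allowed
Total allowed: 4 of 7.

4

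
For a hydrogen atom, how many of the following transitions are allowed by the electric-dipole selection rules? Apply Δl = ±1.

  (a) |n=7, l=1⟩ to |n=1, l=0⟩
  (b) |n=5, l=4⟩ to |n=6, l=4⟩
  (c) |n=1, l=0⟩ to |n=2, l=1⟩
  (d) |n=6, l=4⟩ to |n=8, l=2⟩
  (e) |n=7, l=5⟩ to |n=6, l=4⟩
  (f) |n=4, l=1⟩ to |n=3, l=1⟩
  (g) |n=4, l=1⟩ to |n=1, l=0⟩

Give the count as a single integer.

(a) allowed
(b) forbidden — Δl = +0 (E1 requires Δl = ±1)
(c) allowed
(d) forbidden — Δl = -2 (E1 requires Δl = ±1)
(e) allowed
(f) forbidden — Δl = +0 (E1 requires Δl = ±1)
(g) allowed
Total allowed: 4 of 7.

4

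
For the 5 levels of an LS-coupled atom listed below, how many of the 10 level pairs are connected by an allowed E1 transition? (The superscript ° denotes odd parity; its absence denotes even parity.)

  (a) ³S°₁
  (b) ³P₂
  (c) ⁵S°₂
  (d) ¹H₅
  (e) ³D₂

(a)–(b): allowed.
(a)–(c): forbidden (parity, ΔS, ΔL).
(a)–(d): forbidden (ΔS, ΔL, ΔJ).
(a)–(e): forbidden (ΔL).
(b)–(c): forbidden (ΔS).
(b)–(d): forbidden (parity, ΔS, ΔL, ΔJ).
(b)–(e): forbidden (parity).
(c)–(d): forbidden (ΔS, ΔL, ΔJ).
(c)–(e): forbidden (ΔS, ΔL).
(d)–(e): forbidden (parity, ΔS, ΔL, ΔJ).
Allowed pairs: 1 of 10.

1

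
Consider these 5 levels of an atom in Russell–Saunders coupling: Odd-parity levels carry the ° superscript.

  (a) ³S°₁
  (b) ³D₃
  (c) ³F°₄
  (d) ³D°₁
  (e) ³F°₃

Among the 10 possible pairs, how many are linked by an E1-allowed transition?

(a)–(b): forbidden (ΔL, ΔJ).
(a)–(c): forbidden (parity, ΔL, ΔJ).
(a)–(d): forbidden (parity, ΔL).
(a)–(e): forbidden (parity, ΔL, ΔJ).
(b)–(c): allowed.
(b)–(d): forbidden (ΔJ).
(b)–(e): allowed.
(c)–(d): forbidden (parity, ΔJ).
(c)–(e): forbidden (parity).
(d)–(e): forbidden (parity, ΔJ).
Allowed pairs: 2 of 10.

2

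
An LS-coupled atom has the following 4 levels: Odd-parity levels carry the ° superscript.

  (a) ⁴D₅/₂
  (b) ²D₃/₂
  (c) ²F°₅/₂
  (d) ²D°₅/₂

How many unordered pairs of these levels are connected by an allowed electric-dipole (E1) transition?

(a)–(b): forbidden (parity, ΔS).
(a)–(c): forbidden (ΔS).
(a)–(d): forbidden (ΔS).
(b)–(c): allowed.
(b)–(d): allowed.
(c)–(d): forbidden (parity).
Allowed pairs: 2 of 6.

2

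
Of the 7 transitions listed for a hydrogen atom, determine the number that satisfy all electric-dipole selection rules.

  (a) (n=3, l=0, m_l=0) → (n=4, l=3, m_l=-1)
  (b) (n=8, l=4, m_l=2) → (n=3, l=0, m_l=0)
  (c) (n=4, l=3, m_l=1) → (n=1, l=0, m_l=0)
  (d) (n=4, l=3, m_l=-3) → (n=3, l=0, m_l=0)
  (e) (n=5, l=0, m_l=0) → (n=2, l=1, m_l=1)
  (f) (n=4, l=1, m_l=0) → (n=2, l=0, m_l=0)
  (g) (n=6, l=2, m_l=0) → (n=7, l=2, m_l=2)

(a) forbidden — Δl = +3 (E1 requires Δl = ±1)
(b) forbidden — Δl = -4 (E1 requires Δl = ±1); Δm_l = -2 (E1 requires Δm_l = 0, ±1)
(c) forbidden — Δl = -3 (E1 requires Δl = ±1)
(d) forbidden — Δl = -3 (E1 requires Δl = ±1); Δm_l = +3 (E1 requires Δm_l = 0, ±1)
(e) allowed
(f) allowed
(g) forbidden — Δl = +0 (E1 requires Δl = ±1); Δm_l = +2 (E1 requires Δm_l = 0, ±1)
Total allowed: 2 of 7.

2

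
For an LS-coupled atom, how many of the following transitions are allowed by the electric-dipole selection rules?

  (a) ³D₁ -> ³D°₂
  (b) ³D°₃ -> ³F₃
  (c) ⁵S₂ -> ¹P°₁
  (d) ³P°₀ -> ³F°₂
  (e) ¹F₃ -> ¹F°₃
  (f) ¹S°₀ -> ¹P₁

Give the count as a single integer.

4

(a) allowed
(b) allowed
(c) forbidden (ΔS fails)
(d) forbidden (parity, ΔL, ΔJ fail)
(e) allowed
(f) allowed
Total allowed: 4 of 6.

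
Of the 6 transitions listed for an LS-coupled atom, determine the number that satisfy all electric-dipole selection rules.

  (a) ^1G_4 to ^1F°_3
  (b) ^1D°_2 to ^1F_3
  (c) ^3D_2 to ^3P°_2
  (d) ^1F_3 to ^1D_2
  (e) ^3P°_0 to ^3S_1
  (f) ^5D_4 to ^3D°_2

(a) allowed
(b) allowed
(c) allowed
(d) forbidden (parity fails)
(e) allowed
(f) forbidden (ΔS, ΔJ fail)
Total allowed: 4 of 6.

4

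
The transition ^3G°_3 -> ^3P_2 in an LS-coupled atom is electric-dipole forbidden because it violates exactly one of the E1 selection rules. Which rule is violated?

the ΔL = 0, ±1 rule

Initial level: S=1, L=4, J=3, parity odd. Final level: S=1, L=1, J=2, parity even.
ΔS = 0: S: 1 → 1 — satisfied.
ΔL = 0, ±1 (not L=0↔0): L: 4 → 1, ΔL = -3 — violated.
ΔJ = 0, ±1 (not J=0↔0): J: 3 → 2, ΔJ = -1 — satisfied.
Parity must change: odd → even — satisfied.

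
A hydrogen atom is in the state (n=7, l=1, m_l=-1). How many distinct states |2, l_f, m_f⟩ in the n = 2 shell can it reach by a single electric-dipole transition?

1

E1 requires Δl = ±1, so l_f ∈ {0, 2}; with 0 ≤ l_f ≤ n_f−1 = 1, the allowed l_f values are {0}.
For l_f = 0: m_f ∈ {m_i−1, m_i, m_i+1} ∩ [−0, 0] = {0} → 1 state.
Total: 1.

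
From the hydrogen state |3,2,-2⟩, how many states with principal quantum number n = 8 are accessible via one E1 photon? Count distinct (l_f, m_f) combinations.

4

E1 requires Δl = ±1, so l_f ∈ {1, 3}; with 0 ≤ l_f ≤ n_f−1 = 7, the allowed l_f values are {1, 3}.
For l_f = 1: m_f ∈ {m_i−1, m_i, m_i+1} ∩ [−1, 1] = {-1} → 1 state.
For l_f = 3: m_f ∈ {m_i−1, m_i, m_i+1} ∩ [−3, 3] = {-3, -2, -1} → 3 states.
Total: 4.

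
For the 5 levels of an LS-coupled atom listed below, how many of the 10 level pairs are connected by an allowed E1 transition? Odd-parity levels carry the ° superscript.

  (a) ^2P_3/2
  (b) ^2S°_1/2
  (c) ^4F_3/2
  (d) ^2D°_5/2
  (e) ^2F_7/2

(a)–(b): allowed.
(a)–(c): forbidden (parity, ΔS, ΔL).
(a)–(d): allowed.
(a)–(e): forbidden (parity, ΔL, ΔJ).
(b)–(c): forbidden (ΔS, ΔL).
(b)–(d): forbidden (parity, ΔL, ΔJ).
(b)–(e): forbidden (ΔL, ΔJ).
(c)–(d): forbidden (ΔS).
(c)–(e): forbidden (parity, ΔS, ΔJ).
(d)–(e): allowed.
Allowed pairs: 3 of 10.

3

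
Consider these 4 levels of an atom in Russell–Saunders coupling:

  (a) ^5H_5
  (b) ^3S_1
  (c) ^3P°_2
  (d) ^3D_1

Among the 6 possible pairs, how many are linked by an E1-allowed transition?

2

(a)–(b): forbidden (parity, ΔS, ΔL, ΔJ).
(a)–(c): forbidden (ΔS, ΔL, ΔJ).
(a)–(d): forbidden (parity, ΔS, ΔL, ΔJ).
(b)–(c): allowed.
(b)–(d): forbidden (parity, ΔL).
(c)–(d): allowed.
Allowed pairs: 2 of 6.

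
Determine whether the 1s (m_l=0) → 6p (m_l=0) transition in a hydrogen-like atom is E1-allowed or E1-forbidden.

Initial l = 0, final l = 1, so Δl = +1. E1 requires Δl = ±1: satisfied.
Δm_l = 0 − (0) = +0. E1 requires Δm_l = 0, ±1: satisfied.
All E1 selection rules are satisfied.

allowed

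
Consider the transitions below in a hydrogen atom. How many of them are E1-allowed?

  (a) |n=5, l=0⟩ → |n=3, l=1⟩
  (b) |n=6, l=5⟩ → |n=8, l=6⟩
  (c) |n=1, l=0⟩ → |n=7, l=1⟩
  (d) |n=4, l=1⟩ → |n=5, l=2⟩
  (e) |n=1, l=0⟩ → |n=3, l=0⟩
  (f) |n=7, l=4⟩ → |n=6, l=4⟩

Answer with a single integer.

(a) allowed
(b) allowed
(c) allowed
(d) allowed
(e) forbidden — Δl = +0 (E1 requires Δl = ±1)
(f) forbidden — Δl = +0 (E1 requires Δl = ±1)
Total allowed: 4 of 6.

4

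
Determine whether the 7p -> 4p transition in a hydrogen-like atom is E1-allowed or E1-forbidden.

Δl = 1 − 1 = +0; the E1 rule Δl = ±1 is fails.
The transition is electric-dipole forbidden.

forbidden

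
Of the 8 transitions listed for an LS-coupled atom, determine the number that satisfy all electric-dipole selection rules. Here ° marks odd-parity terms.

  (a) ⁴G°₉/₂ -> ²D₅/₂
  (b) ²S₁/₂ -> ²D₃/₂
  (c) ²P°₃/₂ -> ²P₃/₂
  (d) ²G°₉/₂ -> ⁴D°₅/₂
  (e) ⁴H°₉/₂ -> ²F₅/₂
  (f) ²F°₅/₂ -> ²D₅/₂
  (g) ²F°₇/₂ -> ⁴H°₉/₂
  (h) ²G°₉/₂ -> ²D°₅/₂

(a) forbidden (ΔS, ΔL, ΔJ fail)
(b) forbidden (parity, ΔL fail)
(c) allowed
(d) forbidden (parity, ΔS, ΔL, ΔJ fail)
(e) forbidden (ΔS, ΔL, ΔJ fail)
(f) allowed
(g) forbidden (parity, ΔS, ΔL fail)
(h) forbidden (parity, ΔL, ΔJ fail)
Total allowed: 2 of 8.

2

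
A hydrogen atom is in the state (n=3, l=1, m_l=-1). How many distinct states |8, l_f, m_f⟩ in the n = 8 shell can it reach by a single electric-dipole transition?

E1 requires Δl = ±1, so l_f ∈ {0, 2}; with 0 ≤ l_f ≤ n_f−1 = 7, the allowed l_f values are {0, 2}.
For l_f = 0: m_f ∈ {m_i−1, m_i, m_i+1} ∩ [−0, 0] = {0} → 1 state.
For l_f = 2: m_f ∈ {m_i−1, m_i, m_i+1} ∩ [−2, 2] = {-2, -1, 0} → 3 states.
Total: 4.

4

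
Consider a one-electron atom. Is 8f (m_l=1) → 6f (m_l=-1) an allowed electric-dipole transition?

Δl = 3 − 3 = +0; the E1 rule Δl = ±1 is fails.
m_l: 1 → -1 (Δm_l = -2). |Δm_l| ≤ 1 fails.
The transition is electric-dipole forbidden.

forbidden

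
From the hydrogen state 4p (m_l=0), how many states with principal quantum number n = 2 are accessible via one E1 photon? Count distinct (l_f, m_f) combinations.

E1 requires Δl = ±1, so l_f ∈ {0, 2}; with 0 ≤ l_f ≤ n_f−1 = 1, the allowed l_f values are {0}.
For l_f = 0: m_f ∈ {m_i−1, m_i, m_i+1} ∩ [−0, 0] = {0} → 1 state.
Total: 1.

1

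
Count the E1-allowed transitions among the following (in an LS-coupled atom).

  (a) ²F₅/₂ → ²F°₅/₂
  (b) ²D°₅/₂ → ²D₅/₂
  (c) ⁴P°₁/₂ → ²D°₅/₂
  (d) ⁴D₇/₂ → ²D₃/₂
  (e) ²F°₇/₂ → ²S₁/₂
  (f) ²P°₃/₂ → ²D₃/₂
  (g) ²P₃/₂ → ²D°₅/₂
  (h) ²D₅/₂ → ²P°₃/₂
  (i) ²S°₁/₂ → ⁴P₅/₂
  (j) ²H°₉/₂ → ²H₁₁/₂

(a) allowed
(b) allowed
(c) forbidden (parity, ΔS, ΔJ fail)
(d) forbidden (parity, ΔS, ΔJ fail)
(e) forbidden (ΔL, ΔJ fail)
(f) allowed
(g) allowed
(h) allowed
(i) forbidden (ΔS, ΔJ fail)
(j) allowed
Total allowed: 6 of 10.

6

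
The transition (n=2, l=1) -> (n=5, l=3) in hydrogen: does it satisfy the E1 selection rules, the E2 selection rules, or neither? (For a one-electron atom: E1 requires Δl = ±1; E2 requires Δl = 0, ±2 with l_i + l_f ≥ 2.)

Δl = 3 − 1 = +2; l_i + l_f = 4.
E1 (Δl = ±1): not satisfied.
E2 (Δl = 0,±2, l_i+l_f ≥ 2): satisfied.

E2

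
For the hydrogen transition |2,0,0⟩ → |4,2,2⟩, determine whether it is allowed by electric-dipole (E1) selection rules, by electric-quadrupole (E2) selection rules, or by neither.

Δl = 2 − 0 = +2; l_i + l_f = 2.
Δm_l = +2.
E1 (Δl = ±1, |Δm_l| ≤ 1): not satisfied.
E2 (Δl = 0,±2, l_i+l_f ≥ 2, |Δm_l| ≤ 2): satisfied.

E2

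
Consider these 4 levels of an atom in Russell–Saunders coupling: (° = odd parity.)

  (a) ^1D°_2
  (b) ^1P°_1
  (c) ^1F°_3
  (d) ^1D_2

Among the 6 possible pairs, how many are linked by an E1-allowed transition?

3

(a)–(b): forbidden (parity).
(a)–(c): forbidden (parity).
(a)–(d): allowed.
(b)–(c): forbidden (parity, ΔL, ΔJ).
(b)–(d): allowed.
(c)–(d): allowed.
Allowed pairs: 3 of 6.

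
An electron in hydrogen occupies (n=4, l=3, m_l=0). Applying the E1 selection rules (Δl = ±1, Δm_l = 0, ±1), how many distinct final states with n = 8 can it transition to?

6

E1 requires Δl = ±1, so l_f ∈ {2, 4}; with 0 ≤ l_f ≤ n_f−1 = 7, the allowed l_f values are {2, 4}.
For l_f = 2: m_f ∈ {m_i−1, m_i, m_i+1} ∩ [−2, 2] = {-1, 0, 1} → 3 states.
For l_f = 4: m_f ∈ {m_i−1, m_i, m_i+1} ∩ [−4, 4] = {-1, 0, 1} → 3 states.
Total: 6.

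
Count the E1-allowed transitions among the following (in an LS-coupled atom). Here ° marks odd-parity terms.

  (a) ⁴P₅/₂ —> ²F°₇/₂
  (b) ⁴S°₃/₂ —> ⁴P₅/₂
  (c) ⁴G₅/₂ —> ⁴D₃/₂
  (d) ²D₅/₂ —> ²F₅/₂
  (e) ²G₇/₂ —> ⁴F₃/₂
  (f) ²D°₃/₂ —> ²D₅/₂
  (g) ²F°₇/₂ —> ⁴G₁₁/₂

2

(a) forbidden (ΔS, ΔL fail)
(b) allowed
(c) forbidden (parity, ΔL fail)
(d) forbidden (parity fails)
(e) forbidden (parity, ΔS, ΔJ fail)
(f) allowed
(g) forbidden (ΔS, ΔJ fail)
Total allowed: 2 of 7.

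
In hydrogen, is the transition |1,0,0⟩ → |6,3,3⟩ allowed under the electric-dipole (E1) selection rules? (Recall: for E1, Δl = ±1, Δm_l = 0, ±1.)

forbidden

Initial l = 0, final l = 3, so Δl = +3. E1 requires Δl = ±1: fails.
Δm_l = 3 − (0) = +3. E1 requires Δm_l = 0, ±1: fails.
The transition is electric-dipole forbidden.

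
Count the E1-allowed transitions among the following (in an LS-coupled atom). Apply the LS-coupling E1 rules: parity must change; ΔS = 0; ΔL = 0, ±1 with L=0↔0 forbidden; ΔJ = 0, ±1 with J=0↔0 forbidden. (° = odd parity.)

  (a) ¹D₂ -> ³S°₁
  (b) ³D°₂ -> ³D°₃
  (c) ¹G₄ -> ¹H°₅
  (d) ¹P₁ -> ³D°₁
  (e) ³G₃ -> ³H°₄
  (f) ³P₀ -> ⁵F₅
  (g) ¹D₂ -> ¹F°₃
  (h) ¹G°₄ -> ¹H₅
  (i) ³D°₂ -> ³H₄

(a) forbidden (ΔS, ΔL fail)
(b) forbidden (parity fails)
(c) allowed
(d) forbidden (ΔS fails)
(e) allowed
(f) forbidden (parity, ΔS, ΔL, ΔJ fail)
(g) allowed
(h) allowed
(i) forbidden (ΔL, ΔJ fail)
Total allowed: 4 of 9.

4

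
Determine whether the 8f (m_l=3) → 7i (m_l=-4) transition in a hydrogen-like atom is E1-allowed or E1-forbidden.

Initial l = 3, final l = 6, so Δl = +3. E1 requires Δl = ±1: ✗.
Δm_l = -4 − (3) = -7. E1 requires Δm_l = 0, ±1: ✗.
The transition is electric-dipole forbidden.

forbidden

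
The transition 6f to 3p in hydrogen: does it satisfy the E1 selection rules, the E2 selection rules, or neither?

Δl = 1 − 3 = -2; l_i + l_f = 4.
E1 (Δl = ±1): not satisfied.
E2 (Δl = 0,±2, l_i+l_f ≥ 2): satisfied.

E2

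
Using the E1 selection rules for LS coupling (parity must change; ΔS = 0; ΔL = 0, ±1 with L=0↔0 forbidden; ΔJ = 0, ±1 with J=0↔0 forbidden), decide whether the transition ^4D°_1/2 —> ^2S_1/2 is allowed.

Reading off the term symbols: S 3/2→1/2, L 2→0, J 1/2→1/2, parity odd→even.
Parity must change: odd → even — ✓.
ΔS = 0: S: 3/2 → 1/2 — ✗.
ΔL = 0, ±1 (not L=0↔0): L: 2 → 0, ΔL = -2 — ✗.
ΔJ = 0, ±1 (not J=0↔0): J: 1/2 → 1/2, ΔJ = +0 — ✓.
Rule(s) violated: ΔS, ΔL.

forbidden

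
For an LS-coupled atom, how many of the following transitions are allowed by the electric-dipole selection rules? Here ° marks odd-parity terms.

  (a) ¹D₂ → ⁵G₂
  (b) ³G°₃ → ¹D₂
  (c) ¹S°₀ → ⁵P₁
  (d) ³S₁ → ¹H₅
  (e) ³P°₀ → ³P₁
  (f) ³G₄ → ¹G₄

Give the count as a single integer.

1

(a) forbidden (parity, ΔS, ΔL fail)
(b) forbidden (ΔS, ΔL fail)
(c) forbidden (ΔS fails)
(d) forbidden (parity, ΔS, ΔL, ΔJ fail)
(e) allowed
(f) forbidden (parity, ΔS fail)
Total allowed: 1 of 6.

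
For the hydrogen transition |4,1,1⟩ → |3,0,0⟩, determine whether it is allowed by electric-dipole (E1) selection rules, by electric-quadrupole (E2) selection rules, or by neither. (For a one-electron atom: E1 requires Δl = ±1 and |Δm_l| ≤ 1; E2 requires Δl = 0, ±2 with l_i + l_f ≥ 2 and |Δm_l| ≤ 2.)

E1

Δl = 0 − 1 = -1; l_i + l_f = 1.
Δm_l = -1.
E1 (Δl = ±1, |Δm_l| ≤ 1): satisfied.
E2 (Δl = 0,±2, l_i+l_f ≥ 2, |Δm_l| ≤ 2): not satisfied.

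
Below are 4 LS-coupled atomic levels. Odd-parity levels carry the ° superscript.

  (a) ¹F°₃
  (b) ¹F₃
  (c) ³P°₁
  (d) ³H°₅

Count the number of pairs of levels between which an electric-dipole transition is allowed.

(a)–(b): allowed.
(a)–(c): forbidden (parity, ΔS, ΔL, ΔJ).
(a)–(d): forbidden (parity, ΔS, ΔL, ΔJ).
(b)–(c): forbidden (ΔS, ΔL, ΔJ).
(b)–(d): forbidden (ΔS, ΔL, ΔJ).
(c)–(d): forbidden (parity, ΔL, ΔJ).
Allowed pairs: 1 of 6.

1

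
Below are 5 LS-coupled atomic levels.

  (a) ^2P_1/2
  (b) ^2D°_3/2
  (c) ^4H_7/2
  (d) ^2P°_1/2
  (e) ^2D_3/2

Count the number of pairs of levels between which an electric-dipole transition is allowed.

4

(a)–(b): allowed.
(a)–(c): forbidden (parity, ΔS, ΔL, ΔJ).
(a)–(d): allowed.
(a)–(e): forbidden (parity).
(b)–(c): forbidden (ΔS, ΔL, ΔJ).
(b)–(d): forbidden (parity).
(b)–(e): allowed.
(c)–(d): forbidden (ΔS, ΔL, ΔJ).
(c)–(e): forbidden (parity, ΔS, ΔL, ΔJ).
(d)–(e): allowed.
Allowed pairs: 4 of 10.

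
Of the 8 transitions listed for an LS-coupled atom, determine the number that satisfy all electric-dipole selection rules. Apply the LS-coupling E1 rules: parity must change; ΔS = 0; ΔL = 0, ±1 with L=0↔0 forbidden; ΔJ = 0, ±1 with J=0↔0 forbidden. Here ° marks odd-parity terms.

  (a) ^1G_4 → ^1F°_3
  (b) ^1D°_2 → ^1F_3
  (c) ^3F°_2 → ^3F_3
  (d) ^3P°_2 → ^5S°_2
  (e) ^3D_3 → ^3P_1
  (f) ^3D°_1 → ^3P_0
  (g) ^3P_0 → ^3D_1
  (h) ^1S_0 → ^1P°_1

(a) allowed
(b) allowed
(c) allowed
(d) forbidden (parity, ΔS fail)
(e) forbidden (parity, ΔJ fail)
(f) allowed
(g) forbidden (parity fails)
(h) allowed
Total allowed: 5 of 8.

5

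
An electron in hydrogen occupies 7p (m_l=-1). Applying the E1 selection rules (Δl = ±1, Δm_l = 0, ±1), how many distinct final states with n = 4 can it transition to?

E1 requires Δl = ±1, so l_f ∈ {0, 2}; with 0 ≤ l_f ≤ n_f−1 = 3, the allowed l_f values are {0, 2}.
For l_f = 0: m_f ∈ {m_i−1, m_i, m_i+1} ∩ [−0, 0] = {0} → 1 state.
For l_f = 2: m_f ∈ {m_i−1, m_i, m_i+1} ∩ [−2, 2] = {-2, -1, 0} → 3 states.
Total: 4.

4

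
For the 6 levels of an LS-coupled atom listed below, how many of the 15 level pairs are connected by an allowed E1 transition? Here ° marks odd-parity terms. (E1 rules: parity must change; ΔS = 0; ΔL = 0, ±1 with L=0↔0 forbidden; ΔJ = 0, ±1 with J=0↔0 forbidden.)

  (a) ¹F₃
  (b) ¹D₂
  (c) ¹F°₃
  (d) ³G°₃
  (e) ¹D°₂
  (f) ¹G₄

5

(a)–(b): forbidden (parity).
(a)–(c): allowed.
(a)–(d): forbidden (ΔS).
(a)–(e): allowed.
(a)–(f): forbidden (parity).
(b)–(c): allowed.
(b)–(d): forbidden (ΔS, ΔL).
(b)–(e): allowed.
(b)–(f): forbidden (parity, ΔL, ΔJ).
(c)–(d): forbidden (parity, ΔS).
(c)–(e): forbidden (parity).
(c)–(f): allowed.
(d)–(e): forbidden (parity, ΔS, ΔL).
(d)–(f): forbidden (ΔS).
(e)–(f): forbidden (ΔL, ΔJ).
Allowed pairs: 5 of 15.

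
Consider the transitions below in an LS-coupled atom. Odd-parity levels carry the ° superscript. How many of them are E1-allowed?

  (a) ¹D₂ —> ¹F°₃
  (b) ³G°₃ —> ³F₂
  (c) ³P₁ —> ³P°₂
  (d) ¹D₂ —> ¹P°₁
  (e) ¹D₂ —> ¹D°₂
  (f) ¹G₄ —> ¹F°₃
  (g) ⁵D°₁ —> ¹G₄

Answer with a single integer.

(a) allowed
(b) allowed
(c) allowed
(d) allowed
(e) allowed
(f) allowed
(g) forbidden (ΔS, ΔL, ΔJ fail)
Total allowed: 6 of 7.

6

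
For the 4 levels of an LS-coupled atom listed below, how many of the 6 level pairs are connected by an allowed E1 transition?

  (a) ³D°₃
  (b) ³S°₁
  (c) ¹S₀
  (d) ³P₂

2

(a)–(b): forbidden (parity, ΔL, ΔJ).
(a)–(c): forbidden (ΔS, ΔL, ΔJ).
(a)–(d): allowed.
(b)–(c): forbidden (ΔS, ΔL).
(b)–(d): allowed.
(c)–(d): forbidden (parity, ΔS, ΔJ).
Allowed pairs: 2 of 6.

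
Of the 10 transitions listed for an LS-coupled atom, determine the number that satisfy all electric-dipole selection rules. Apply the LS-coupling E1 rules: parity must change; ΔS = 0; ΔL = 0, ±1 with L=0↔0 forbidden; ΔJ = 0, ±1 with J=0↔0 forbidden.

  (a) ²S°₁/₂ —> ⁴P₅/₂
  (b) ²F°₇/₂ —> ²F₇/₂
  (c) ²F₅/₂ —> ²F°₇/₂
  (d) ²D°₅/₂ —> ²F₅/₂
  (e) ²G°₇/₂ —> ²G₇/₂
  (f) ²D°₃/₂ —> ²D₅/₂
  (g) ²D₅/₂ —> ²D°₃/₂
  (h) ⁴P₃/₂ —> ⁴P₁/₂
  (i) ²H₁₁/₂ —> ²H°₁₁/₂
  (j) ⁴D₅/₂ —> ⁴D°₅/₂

(a) forbidden (ΔS, ΔJ fail)
(b) allowed
(c) allowed
(d) allowed
(e) allowed
(f) allowed
(g) allowed
(h) forbidden (parity fails)
(i) allowed
(j) allowed
Total allowed: 8 of 10.

8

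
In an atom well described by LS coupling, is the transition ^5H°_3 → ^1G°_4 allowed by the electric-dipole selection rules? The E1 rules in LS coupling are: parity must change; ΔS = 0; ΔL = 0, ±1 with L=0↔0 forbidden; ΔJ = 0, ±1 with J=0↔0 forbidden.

ΔJ = 0, ±1 (not J=0↔0): J: 3 → 4, ΔJ = +1 — satisfied.
ΔL = 0, ±1 (not L=0↔0): L: 5 → 4, ΔL = -1 — satisfied.
ΔS = 0: S: 2 → 0 — violated.
Parity must change: odd → odd — violated.
Rule(s) violated: parity, ΔS.

forbidden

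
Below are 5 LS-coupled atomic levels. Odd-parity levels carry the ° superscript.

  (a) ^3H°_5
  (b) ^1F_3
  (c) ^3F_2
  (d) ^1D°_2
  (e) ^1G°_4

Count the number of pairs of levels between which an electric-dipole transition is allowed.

(a)–(b): forbidden (ΔS, ΔL, ΔJ).
(a)–(c): forbidden (ΔL, ΔJ).
(a)–(d): forbidden (parity, ΔS, ΔL, ΔJ).
(a)–(e): forbidden (parity, ΔS).
(b)–(c): forbidden (parity, ΔS).
(b)–(d): allowed.
(b)–(e): allowed.
(c)–(d): forbidden (ΔS).
(c)–(e): forbidden (ΔS, ΔJ).
(d)–(e): forbidden (parity, ΔL, ΔJ).
Allowed pairs: 2 of 10.

2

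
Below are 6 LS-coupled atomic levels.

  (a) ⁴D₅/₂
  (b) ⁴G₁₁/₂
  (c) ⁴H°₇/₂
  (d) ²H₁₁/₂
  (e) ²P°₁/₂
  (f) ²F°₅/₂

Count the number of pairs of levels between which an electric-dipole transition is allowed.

0

(a)–(b): forbidden (parity, ΔL, ΔJ).
(a)–(c): forbidden (ΔL).
(a)–(d): forbidden (parity, ΔS, ΔL, ΔJ).
(a)–(e): forbidden (ΔS, ΔJ).
(a)–(f): forbidden (ΔS).
(b)–(c): forbidden (ΔJ).
(b)–(d): forbidden (parity, ΔS).
(b)–(e): forbidden (ΔS, ΔL, ΔJ).
(b)–(f): forbidden (ΔS, ΔJ).
(c)–(d): forbidden (ΔS, ΔJ).
(c)–(e): forbidden (parity, ΔS, ΔL, ΔJ).
(c)–(f): forbidden (parity, ΔS, ΔL).
(d)–(e): forbidden (ΔL, ΔJ).
(d)–(f): forbidden (ΔL, ΔJ).
(e)–(f): forbidden (parity, ΔL, ΔJ).
Allowed pairs: 0 of 15.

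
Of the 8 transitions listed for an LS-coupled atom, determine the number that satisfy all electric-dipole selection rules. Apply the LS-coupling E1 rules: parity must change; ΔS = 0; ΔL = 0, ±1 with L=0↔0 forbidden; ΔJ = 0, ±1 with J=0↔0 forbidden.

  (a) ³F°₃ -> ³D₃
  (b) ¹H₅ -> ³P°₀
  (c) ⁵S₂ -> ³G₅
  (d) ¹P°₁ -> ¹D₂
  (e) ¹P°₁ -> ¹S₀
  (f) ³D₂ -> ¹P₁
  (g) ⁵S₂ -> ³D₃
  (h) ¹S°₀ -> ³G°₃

3

(a) allowed
(b) forbidden (ΔS, ΔL, ΔJ fail)
(c) forbidden (parity, ΔS, ΔL, ΔJ fail)
(d) allowed
(e) allowed
(f) forbidden (parity, ΔS fail)
(g) forbidden (parity, ΔS, ΔL fail)
(h) forbidden (parity, ΔS, ΔL, ΔJ fail)
Total allowed: 3 of 8.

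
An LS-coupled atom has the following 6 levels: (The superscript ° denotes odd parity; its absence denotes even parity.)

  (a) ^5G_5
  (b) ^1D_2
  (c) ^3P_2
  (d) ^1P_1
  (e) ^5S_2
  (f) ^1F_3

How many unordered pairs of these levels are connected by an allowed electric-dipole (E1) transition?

0

(a)–(b): forbidden (parity, ΔS, ΔL, ΔJ).
(a)–(c): forbidden (parity, ΔS, ΔL, ΔJ).
(a)–(d): forbidden (parity, ΔS, ΔL, ΔJ).
(a)–(e): forbidden (parity, ΔL, ΔJ).
(a)–(f): forbidden (parity, ΔS, ΔJ).
(b)–(c): forbidden (parity, ΔS).
(b)–(d): forbidden (parity).
(b)–(e): forbidden (parity, ΔS, ΔL).
(b)–(f): forbidden (parity).
(c)–(d): forbidden (parity, ΔS).
(c)–(e): forbidden (parity, ΔS).
(c)–(f): forbidden (parity, ΔS, ΔL).
(d)–(e): forbidden (parity, ΔS).
(d)–(f): forbidden (parity, ΔL, ΔJ).
(e)–(f): forbidden (parity, ΔS, ΔL).
Allowed pairs: 0 of 15.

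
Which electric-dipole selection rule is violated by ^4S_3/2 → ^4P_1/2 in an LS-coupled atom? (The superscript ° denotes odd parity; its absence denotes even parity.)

ΔS = 0: S: 3/2 → 3/2 — satisfied.
ΔJ = 0, ±1 (not J=0↔0): J: 3/2 → 1/2, ΔJ = -1 — satisfied.
Parity must change: even → even — violated.
ΔL = 0, ±1 (not L=0↔0): L: 0 → 1, ΔL = +1 — satisfied.

parity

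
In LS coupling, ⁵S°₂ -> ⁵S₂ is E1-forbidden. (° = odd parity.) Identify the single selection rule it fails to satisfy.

Parity must change: odd → even — passes.
ΔS = 0: S: 2 → 2 — passes.
ΔL = 0, ±1 (not L=0↔0): L: 0 → 0, ΔL = +0 — fails.
ΔJ = 0, ±1 (not J=0↔0): J: 2 → 2, ΔJ = +0 — passes.

the L=0 ↔ L=0 exclusion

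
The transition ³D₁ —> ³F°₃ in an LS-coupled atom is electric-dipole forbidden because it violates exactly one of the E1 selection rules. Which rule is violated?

the ΔJ = 0, ±1 rule

Reading off the term symbols: S 1→1, L 2→3, J 1→3, parity even→odd.
ΔS = 0: S: 1 → 1 — passes.
ΔJ = 0, ±1 (not J=0↔0): J: 1 → 3, ΔJ = +2 — fails.
ΔL = 0, ±1 (not L=0↔0): L: 2 → 3, ΔL = +1 — passes.
Parity must change: even → odd — passes.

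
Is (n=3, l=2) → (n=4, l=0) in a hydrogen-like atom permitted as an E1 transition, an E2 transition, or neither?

E2

Δl = 0 − 2 = -2; l_i + l_f = 2.
E1 (Δl = ±1): not satisfied.
E2 (Δl = 0,±2, l_i+l_f ≥ 2): satisfied.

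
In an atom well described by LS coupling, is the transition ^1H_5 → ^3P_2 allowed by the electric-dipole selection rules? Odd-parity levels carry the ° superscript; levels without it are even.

Initial level: S=0, L=5, J=5, parity even. Final level: S=1, L=1, J=2, parity even.
Parity must change: even → even — fails.
ΔS = 0: S: 0 → 1 — fails.
ΔL = 0, ±1 (not L=0↔0): L: 5 → 1, ΔL = -4 — fails.
ΔJ = 0, ±1 (not J=0↔0): J: 5 → 2, ΔJ = -3 — fails.
Rule(s) violated: parity, ΔS, ΔL, ΔJ.

forbidden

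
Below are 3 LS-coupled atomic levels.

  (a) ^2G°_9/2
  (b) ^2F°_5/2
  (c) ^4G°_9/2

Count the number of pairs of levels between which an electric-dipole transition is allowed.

0

(a)–(b): forbidden (parity, ΔJ).
(a)–(c): forbidden (parity, ΔS).
(b)–(c): forbidden (parity, ΔS, ΔJ).
Allowed pairs: 0 of 3.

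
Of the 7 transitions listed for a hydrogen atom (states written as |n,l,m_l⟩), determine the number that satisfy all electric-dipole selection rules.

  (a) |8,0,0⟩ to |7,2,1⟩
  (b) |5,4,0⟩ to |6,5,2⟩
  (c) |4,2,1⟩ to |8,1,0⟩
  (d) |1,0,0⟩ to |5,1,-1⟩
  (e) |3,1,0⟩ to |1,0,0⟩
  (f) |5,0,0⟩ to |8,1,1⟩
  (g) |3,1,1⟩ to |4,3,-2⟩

4

(a) forbidden — Δl = +2 (E1 requires Δl = ±1)
(b) forbidden — Δm_l = +2 (E1 requires Δm_l = 0, ±1)
(c) allowed
(d) allowed
(e) allowed
(f) allowed
(g) forbidden — Δl = +2 (E1 requires Δl = ±1); Δm_l = -3 (E1 requires Δm_l = 0, ±1)
Total allowed: 4 of 7.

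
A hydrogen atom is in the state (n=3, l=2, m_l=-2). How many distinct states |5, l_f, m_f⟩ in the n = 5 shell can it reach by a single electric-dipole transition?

4

E1 requires Δl = ±1, so l_f ∈ {1, 3}; with 0 ≤ l_f ≤ n_f−1 = 4, the allowed l_f values are {1, 3}.
For l_f = 1: m_f ∈ {m_i−1, m_i, m_i+1} ∩ [−1, 1] = {-1} → 1 state.
For l_f = 3: m_f ∈ {m_i−1, m_i, m_i+1} ∩ [−3, 3] = {-3, -2, -1} → 3 states.
Total: 4.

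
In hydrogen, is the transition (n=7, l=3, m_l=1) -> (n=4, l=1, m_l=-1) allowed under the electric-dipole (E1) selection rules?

forbidden

Δl = 1 − 3 = -2; the E1 rule Δl = ±1 is fails.
m_l: 1 → -1 (Δm_l = -2). |Δm_l| ≤ 1 fails.
The transition is electric-dipole forbidden.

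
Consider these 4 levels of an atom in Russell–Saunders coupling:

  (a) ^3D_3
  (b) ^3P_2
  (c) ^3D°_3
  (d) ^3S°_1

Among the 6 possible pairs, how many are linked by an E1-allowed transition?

3

(a)–(b): forbidden (parity).
(a)–(c): allowed.
(a)–(d): forbidden (ΔL, ΔJ).
(b)–(c): allowed.
(b)–(d): allowed.
(c)–(d): forbidden (parity, ΔL, ΔJ).
Allowed pairs: 3 of 6.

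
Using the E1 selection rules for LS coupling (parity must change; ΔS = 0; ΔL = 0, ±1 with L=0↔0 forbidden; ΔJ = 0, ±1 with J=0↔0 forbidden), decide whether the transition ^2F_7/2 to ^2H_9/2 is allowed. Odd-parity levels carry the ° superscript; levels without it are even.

forbidden

Initial level: S=1/2, L=3, J=7/2, parity even. Final level: S=1/2, L=5, J=9/2, parity even.
ΔS = 0: S: 1/2 → 1/2 — ok.
Parity must change: even → even — fails.
ΔJ = 0, ±1 (not J=0↔0): J: 7/2 → 9/2, ΔJ = +1 — ok.
ΔL = 0, ±1 (not L=0↔0): L: 3 → 5, ΔL = +2 — fails.
Rule(s) violated: parity, ΔL.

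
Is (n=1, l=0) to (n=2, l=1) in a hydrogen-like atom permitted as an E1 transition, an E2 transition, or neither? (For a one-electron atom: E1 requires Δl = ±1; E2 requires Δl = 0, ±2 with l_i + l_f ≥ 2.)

Δl = 1 − 0 = +1; l_i + l_f = 1.
E1 (Δl = ±1): satisfied.
E2 (Δl = 0,±2, l_i+l_f ≥ 2): not satisfied.

E1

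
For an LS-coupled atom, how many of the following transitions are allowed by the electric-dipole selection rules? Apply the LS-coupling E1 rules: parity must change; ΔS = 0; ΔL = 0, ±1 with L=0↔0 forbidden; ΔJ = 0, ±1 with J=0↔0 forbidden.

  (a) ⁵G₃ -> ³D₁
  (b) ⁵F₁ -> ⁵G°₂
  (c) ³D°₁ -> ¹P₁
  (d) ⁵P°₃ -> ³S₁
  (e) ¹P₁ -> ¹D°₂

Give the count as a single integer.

(a) forbidden (parity, ΔS, ΔL, ΔJ fail)
(b) allowed
(c) forbidden (ΔS fails)
(d) forbidden (ΔS, ΔJ fail)
(e) allowed
Total allowed: 2 of 5.

2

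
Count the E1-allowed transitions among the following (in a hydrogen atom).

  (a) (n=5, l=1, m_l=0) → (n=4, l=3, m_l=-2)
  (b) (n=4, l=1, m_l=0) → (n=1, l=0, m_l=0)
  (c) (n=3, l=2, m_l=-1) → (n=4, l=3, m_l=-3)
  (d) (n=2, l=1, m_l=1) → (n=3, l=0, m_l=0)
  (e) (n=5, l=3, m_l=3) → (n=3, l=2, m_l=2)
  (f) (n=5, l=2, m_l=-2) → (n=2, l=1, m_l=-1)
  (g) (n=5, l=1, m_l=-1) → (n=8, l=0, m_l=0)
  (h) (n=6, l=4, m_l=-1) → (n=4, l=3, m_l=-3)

5

(a) forbidden — Δl = +2 (E1 requires Δl = ±1); Δm_l = -2 (E1 requires Δm_l = 0, ±1)
(b) allowed
(c) forbidden — Δm_l = -2 (E1 requires Δm_l = 0, ±1)
(d) allowed
(e) allowed
(f) allowed
(g) allowed
(h) forbidden — Δm_l = -2 (E1 requires Δm_l = 0, ±1)
Total allowed: 5 of 8.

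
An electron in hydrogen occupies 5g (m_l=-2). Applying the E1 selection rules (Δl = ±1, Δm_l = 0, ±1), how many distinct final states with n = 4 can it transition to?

3

E1 requires Δl = ±1, so l_f ∈ {3, 5}; with 0 ≤ l_f ≤ n_f−1 = 3, the allowed l_f values are {3}.
For l_f = 3: m_f ∈ {m_i−1, m_i, m_i+1} ∩ [−3, 3] = {-3, -2, -1} → 3 states.
Total: 3.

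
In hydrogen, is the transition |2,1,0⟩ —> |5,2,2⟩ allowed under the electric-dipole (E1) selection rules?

l: 1 → 2 (Δl = +1). Δl = ±1 passes.
m_l: 0 → 2 (Δm_l = +2). |Δm_l| ≤ 1 fails.
The transition is electric-dipole forbidden.

forbidden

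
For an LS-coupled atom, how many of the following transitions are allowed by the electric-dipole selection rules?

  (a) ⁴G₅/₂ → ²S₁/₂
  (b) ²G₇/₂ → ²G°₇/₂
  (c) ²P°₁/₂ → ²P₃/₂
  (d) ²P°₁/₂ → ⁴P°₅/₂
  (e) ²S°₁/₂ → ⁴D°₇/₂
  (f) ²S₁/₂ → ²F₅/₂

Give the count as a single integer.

2

(a) forbidden (parity, ΔS, ΔL, ΔJ fail)
(b) allowed
(c) allowed
(d) forbidden (parity, ΔS, ΔJ fail)
(e) forbidden (parity, ΔS, ΔL, ΔJ fail)
(f) forbidden (parity, ΔL, ΔJ fail)
Total allowed: 2 of 6.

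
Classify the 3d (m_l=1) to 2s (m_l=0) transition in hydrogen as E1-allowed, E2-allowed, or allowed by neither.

Δl = 0 − 2 = -2; l_i + l_f = 2.
Δm_l = -1.
E1 (Δl = ±1, |Δm_l| ≤ 1): not satisfied.
E2 (Δl = 0,±2, l_i+l_f ≥ 2, |Δm_l| ≤ 2): satisfied.

E2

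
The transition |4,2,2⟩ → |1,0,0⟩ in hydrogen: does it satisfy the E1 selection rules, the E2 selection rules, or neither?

Δl = 0 − 2 = -2; l_i + l_f = 2.
Δm_l = -2.
E1 (Δl = ±1, |Δm_l| ≤ 1): not satisfied.
E2 (Δl = 0,±2, l_i+l_f ≥ 2, |Δm_l| ≤ 2): satisfied.

E2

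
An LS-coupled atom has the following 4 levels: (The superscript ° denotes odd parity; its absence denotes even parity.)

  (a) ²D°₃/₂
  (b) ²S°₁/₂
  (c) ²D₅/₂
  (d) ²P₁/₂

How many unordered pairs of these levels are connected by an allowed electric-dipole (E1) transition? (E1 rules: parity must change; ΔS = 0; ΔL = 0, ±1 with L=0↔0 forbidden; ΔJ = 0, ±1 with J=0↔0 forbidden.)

(a)–(b): forbidden (parity, ΔL).
(a)–(c): allowed.
(a)–(d): allowed.
(b)–(c): forbidden (ΔL, ΔJ).
(b)–(d): allowed.
(c)–(d): forbidden (parity, ΔJ).
Allowed pairs: 3 of 6.

3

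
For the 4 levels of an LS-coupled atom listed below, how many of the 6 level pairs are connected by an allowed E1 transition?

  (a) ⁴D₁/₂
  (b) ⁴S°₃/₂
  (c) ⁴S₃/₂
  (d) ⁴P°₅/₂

1

(a)–(b): forbidden (ΔL).
(a)–(c): forbidden (parity, ΔL).
(a)–(d): forbidden (ΔJ).
(b)–(c): forbidden (ΔL).
(b)–(d): forbidden (parity).
(c)–(d): allowed.
Allowed pairs: 1 of 6.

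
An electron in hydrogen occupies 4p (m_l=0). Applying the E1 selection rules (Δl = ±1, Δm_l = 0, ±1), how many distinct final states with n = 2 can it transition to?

E1 requires Δl = ±1, so l_f ∈ {0, 2}; with 0 ≤ l_f ≤ n_f−1 = 1, the allowed l_f values are {0}.
For l_f = 0: m_f ∈ {m_i−1, m_i, m_i+1} ∩ [−0, 0] = {0} → 1 state.
Total: 1.

1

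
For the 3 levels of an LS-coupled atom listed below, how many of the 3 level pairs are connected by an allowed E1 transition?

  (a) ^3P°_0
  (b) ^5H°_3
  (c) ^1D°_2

(a)–(b): forbidden (parity, ΔS, ΔL, ΔJ).
(a)–(c): forbidden (parity, ΔS, ΔJ).
(b)–(c): forbidden (parity, ΔS, ΔL).
Allowed pairs: 0 of 3.

0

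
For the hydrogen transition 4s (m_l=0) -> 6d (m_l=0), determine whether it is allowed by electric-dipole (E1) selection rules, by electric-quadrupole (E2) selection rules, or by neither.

E2

Δl = 2 − 0 = +2; l_i + l_f = 2.
Δm_l = +0.
E1 (Δl = ±1, |Δm_l| ≤ 1): not satisfied.
E2 (Δl = 0,±2, l_i+l_f ≥ 2, |Δm_l| ≤ 2): satisfied.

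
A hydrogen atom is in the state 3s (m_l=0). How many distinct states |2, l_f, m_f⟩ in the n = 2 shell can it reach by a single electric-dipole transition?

E1 requires Δl = ±1, so l_f ∈ {-1, 1}; with 0 ≤ l_f ≤ n_f−1 = 1, the allowed l_f values are {1}.
For l_f = 1: m_f ∈ {m_i−1, m_i, m_i+1} ∩ [−1, 1] = {-1, 0, 1} → 3 states.
Total: 3.

3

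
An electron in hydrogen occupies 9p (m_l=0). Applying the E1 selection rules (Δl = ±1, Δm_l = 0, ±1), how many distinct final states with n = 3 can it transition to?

4

E1 requires Δl = ±1, so l_f ∈ {0, 2}; with 0 ≤ l_f ≤ n_f−1 = 2, the allowed l_f values are {0, 2}.
For l_f = 0: m_f ∈ {m_i−1, m_i, m_i+1} ∩ [−0, 0] = {0} → 1 state.
For l_f = 2: m_f ∈ {m_i−1, m_i, m_i+1} ∩ [−2, 2] = {-1, 0, 1} → 3 states.
Total: 4.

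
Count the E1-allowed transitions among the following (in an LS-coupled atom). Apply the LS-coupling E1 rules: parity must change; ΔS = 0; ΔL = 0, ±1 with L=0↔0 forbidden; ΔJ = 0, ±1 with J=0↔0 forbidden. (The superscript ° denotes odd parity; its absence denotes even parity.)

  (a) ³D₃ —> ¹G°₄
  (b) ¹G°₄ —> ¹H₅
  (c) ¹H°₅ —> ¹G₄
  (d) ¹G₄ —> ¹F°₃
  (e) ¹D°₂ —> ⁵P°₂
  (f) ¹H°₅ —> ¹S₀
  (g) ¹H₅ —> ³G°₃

(a) forbidden (ΔS, ΔL fail)
(b) allowed
(c) allowed
(d) allowed
(e) forbidden (parity, ΔS fail)
(f) forbidden (ΔL, ΔJ fail)
(g) forbidden (ΔS, ΔJ fail)
Total allowed: 3 of 7.

3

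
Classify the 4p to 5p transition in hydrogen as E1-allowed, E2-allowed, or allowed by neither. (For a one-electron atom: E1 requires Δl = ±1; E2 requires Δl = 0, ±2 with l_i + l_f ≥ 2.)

E2

Δl = 1 − 1 = +0; l_i + l_f = 2.
E1 (Δl = ±1): not satisfied.
E2 (Δl = 0,±2, l_i+l_f ≥ 2): satisfied.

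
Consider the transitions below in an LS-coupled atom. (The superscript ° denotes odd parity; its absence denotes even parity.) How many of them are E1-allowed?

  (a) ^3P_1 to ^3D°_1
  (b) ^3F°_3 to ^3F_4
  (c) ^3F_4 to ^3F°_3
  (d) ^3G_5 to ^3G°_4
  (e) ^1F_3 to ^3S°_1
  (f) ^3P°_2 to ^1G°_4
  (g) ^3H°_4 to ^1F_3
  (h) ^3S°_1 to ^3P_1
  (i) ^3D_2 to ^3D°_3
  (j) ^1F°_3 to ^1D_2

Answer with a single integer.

7

(a) allowed
(b) allowed
(c) allowed
(d) allowed
(e) forbidden (ΔS, ΔL, ΔJ fail)
(f) forbidden (parity, ΔS, ΔL, ΔJ fail)
(g) forbidden (ΔS, ΔL fail)
(h) allowed
(i) allowed
(j) allowed
Total allowed: 7 of 10.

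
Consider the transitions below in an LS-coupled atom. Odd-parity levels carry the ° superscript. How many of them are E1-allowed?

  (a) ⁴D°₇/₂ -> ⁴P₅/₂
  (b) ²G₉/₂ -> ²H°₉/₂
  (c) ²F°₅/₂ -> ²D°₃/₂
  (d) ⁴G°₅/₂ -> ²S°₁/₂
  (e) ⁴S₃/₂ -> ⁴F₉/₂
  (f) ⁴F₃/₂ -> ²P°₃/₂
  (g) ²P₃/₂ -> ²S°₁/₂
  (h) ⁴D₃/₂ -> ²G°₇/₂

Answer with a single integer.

3

(a) allowed
(b) allowed
(c) forbidden (parity fails)
(d) forbidden (parity, ΔS, ΔL, ΔJ fail)
(e) forbidden (parity, ΔL, ΔJ fail)
(f) forbidden (ΔS, ΔL fail)
(g) allowed
(h) forbidden (ΔS, ΔL, ΔJ fail)
Total allowed: 3 of 8.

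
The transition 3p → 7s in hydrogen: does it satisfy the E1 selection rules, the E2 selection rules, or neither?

E1

Δl = 0 − 1 = -1; l_i + l_f = 1.
E1 (Δl = ±1): satisfied.
E2 (Δl = 0,±2, l_i+l_f ≥ 2): not satisfied.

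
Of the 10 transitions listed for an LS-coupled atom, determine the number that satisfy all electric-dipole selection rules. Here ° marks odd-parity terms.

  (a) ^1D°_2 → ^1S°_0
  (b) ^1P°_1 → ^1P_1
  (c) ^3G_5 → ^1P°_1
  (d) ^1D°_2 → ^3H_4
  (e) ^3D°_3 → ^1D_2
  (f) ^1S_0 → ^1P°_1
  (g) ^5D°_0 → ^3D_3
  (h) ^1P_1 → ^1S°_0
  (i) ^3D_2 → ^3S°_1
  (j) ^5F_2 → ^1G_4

(a) forbidden (parity, ΔL, ΔJ fail)
(b) allowed
(c) forbidden (ΔS, ΔL, ΔJ fail)
(d) forbidden (ΔS, ΔL, ΔJ fail)
(e) forbidden (ΔS fails)
(f) allowed
(g) forbidden (ΔS, ΔJ fail)
(h) allowed
(i) forbidden (ΔL fails)
(j) forbidden (parity, ΔS, ΔJ fail)
Total allowed: 3 of 10.

3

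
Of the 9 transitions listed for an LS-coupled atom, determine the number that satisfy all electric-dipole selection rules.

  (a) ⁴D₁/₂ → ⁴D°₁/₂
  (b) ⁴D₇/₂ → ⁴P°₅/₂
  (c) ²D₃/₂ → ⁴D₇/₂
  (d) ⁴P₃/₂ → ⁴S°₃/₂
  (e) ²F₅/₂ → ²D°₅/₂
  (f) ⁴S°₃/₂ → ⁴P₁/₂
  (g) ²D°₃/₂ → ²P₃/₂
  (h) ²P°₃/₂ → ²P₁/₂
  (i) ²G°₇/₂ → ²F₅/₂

8

(a) allowed
(b) allowed
(c) forbidden (parity, ΔS, ΔJ fail)
(d) allowed
(e) allowed
(f) allowed
(g) allowed
(h) allowed
(i) allowed
Total allowed: 8 of 9.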